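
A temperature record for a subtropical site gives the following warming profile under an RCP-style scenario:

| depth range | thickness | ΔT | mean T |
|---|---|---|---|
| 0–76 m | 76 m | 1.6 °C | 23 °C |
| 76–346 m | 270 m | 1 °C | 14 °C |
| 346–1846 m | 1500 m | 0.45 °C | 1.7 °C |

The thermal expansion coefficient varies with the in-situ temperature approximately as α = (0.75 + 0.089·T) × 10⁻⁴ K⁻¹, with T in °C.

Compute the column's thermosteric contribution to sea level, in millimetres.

Layer 1: α = (0.75 + 0.089×23)×10⁻⁴ = 2.797×10⁻⁴ K⁻¹
Layer 2: α = (0.75 + 0.089×14)×10⁻⁴ = 1.996×10⁻⁴ K⁻¹
Layer 3: α = (0.75 + 0.089×1.7)×10⁻⁴ = 0.9013×10⁻⁴ K⁻¹
Layer 1: 76 × 1.6 × 2.797×10⁻⁴ = 0.03401152 m
1.996×10⁻⁴ × 1 × 270 = 0.053892 m
1500 × 0.9013×10⁻⁴ × 0.45 = 0.06083775 m
Δh = 0.03401152 + 0.053892 + 0.06083775 = 0.14874127 m ≈ 150 mm

Δh ≈ 150 mm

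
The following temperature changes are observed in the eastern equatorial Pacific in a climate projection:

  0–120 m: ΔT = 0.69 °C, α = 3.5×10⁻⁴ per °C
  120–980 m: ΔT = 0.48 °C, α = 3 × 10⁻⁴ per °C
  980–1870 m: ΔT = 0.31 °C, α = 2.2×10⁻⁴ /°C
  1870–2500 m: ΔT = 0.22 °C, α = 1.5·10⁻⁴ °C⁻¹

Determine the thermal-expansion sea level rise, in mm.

about 234 mm

0–120 m: 0.69 × 120 × 3.5×10⁻⁴ = 0.02898 m
860 × 3×10⁻⁴ × 0.48 = 0.12384 m
Layer 3: 890 × 0.31 × 2.2×10⁻⁴ = 0.060698 m
1.5×10⁻⁴ × 630 × 0.22 = 0.02079 m
Δh = 0.02898 + 0.12384 + 0.060698 + 0.02079 = 0.234308 m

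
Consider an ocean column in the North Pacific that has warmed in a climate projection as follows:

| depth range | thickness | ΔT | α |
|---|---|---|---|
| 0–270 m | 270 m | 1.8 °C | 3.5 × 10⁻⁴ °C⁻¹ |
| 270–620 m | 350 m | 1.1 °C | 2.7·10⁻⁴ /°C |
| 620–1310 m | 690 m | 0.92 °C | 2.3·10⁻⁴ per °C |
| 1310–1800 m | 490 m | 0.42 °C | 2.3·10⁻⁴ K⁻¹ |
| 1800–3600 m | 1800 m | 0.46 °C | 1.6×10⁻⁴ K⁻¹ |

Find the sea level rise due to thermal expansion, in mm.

600 mm of thermosteric rise

0–270 m: 3.5×10⁻⁴ × 270 × 1.8 = 0.17010 m
350 × 1.1 × 2.7×10⁻⁴ = 0.10395 m
690 × 0.92 × 2.3×10⁻⁴ = 0.146004 m
Layer 4: 0.42 × 2.3×10⁻⁴ × 490 = 0.047334 m
1800–3600 m: 1.6×10⁻⁴ × 0.46 × 1800 = 0.13248 m
Δh = 0.17010 + 0.10395 + 0.146004 + 0.047334 + 0.13248 = 0.599868 m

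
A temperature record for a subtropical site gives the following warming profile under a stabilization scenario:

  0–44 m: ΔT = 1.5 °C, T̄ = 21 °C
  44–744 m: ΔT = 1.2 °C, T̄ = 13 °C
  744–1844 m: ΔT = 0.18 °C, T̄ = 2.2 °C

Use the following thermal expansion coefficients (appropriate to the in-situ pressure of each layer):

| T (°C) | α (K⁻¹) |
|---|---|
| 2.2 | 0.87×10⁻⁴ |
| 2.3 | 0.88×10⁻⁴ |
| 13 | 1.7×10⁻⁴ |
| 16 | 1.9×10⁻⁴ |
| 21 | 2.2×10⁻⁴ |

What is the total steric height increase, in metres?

Layer 1 at 21 °C → α = 2.2×10⁻⁴ K⁻¹
Layer 2 at 13 °C → α = 1.7×10⁻⁴ K⁻¹
Layer 3 at 2.2 °C → α = 0.87×10⁻⁴ K⁻¹
2.2×10⁻⁴ × 44 × 1.5 = 0.01452 m
Layer 2: 1.7×10⁻⁴ × 700 × 1.2 = 0.14280 m
Layer 3: 1100 × 0.18 × 0.87×10⁻⁴ = 0.017226 m
Δh = 0.01452 + 0.14280 + 0.017226 = 0.174546 m

0.175 m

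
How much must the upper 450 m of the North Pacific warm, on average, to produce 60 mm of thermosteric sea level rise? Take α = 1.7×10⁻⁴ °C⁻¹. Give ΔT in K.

0.78 K

ΔT = Δh/(αH) = 0.06 / (1.7×10⁻⁴ × 450) ≈ 0.7843 K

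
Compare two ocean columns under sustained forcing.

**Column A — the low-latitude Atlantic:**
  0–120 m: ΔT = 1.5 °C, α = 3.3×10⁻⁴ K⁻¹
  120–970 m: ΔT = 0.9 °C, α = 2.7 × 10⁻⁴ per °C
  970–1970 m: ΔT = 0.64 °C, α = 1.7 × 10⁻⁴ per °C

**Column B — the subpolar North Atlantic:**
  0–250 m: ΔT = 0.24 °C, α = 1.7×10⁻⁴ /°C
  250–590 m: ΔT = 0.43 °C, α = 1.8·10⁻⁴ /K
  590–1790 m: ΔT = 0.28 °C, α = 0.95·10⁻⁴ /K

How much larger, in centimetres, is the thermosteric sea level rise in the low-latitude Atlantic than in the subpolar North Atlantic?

31 cm larger

A 1.5 × 3.3×10⁻⁴ × 120 = 0.05940 m
A 0.9 × 2.7×10⁻⁴ × 850 = 0.20655 m
A 970–1970 m: 0.64 × 1.7×10⁻⁴ × 1000 = 0.10880 m
A total: 0.37475 m
B Layer 1: 0.24 × 1.7×10⁻⁴ × 250 = 0.01020 m
B Layer 2: 1.8×10⁻⁴ × 340 × 0.43 = 0.026316 m
B Layer 3: 1200 × 0.95×10⁻⁴ × 0.28 = 0.03192 m
B total: 0.068436 m
Difference: 0.37475 − 0.068436 = 0.306314 m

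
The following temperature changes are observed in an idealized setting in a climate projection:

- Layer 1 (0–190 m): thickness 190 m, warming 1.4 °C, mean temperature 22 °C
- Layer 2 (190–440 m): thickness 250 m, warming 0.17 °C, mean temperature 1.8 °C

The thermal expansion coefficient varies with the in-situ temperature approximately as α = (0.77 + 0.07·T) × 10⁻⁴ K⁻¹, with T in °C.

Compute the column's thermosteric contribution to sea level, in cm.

Layer 1: α = (0.77 + 0.07×22)×10⁻⁴ = 2.31×10⁻⁴ K⁻¹
Layer 2: α = (0.77 + 0.07×1.8)×10⁻⁴ = 0.896×10⁻⁴ K⁻¹
1.4 × 190 × 2.31×10⁻⁴ = 0.061446 m
0.17 × 250 × 0.896×10⁻⁴ = 0.003808 m
Δh = 0.061446 + 0.003808 = 0.065254 m

Δh = 6.5 cm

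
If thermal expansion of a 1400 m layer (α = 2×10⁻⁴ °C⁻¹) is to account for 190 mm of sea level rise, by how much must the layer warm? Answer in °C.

about 0.68 °C

ΔT = Δh/(αH) = 0.19 / (2×10⁻⁴ × 1400) ≈ 0.6786 °C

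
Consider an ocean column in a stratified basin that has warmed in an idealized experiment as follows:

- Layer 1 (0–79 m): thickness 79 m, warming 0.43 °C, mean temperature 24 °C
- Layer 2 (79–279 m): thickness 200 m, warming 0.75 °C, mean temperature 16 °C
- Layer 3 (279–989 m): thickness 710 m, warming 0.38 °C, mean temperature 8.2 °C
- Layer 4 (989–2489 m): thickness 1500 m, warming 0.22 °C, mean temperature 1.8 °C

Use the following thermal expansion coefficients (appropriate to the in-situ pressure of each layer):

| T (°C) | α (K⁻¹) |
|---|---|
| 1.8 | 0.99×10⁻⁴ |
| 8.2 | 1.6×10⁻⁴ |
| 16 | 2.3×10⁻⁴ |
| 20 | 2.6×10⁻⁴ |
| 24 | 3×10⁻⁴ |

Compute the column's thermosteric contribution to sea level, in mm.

Δh = 121 mm

Layer 1 at 24 °C → α = 3×10⁻⁴ K⁻¹
Layer 2 at 16 °C → α = 2.3×10⁻⁴ K⁻¹
Layer 3 at 8.2 °C → α = 1.6×10⁻⁴ K⁻¹
Layer 4 at 1.8 °C → α = 0.99×10⁻⁴ K⁻¹
3×10⁻⁴ × 0.43 × 79 = 0.010191 m
79–279 m: 0.75 × 200 × 2.3×10⁻⁴ = 0.03450 m
710 × 1.6×10⁻⁴ × 0.38 = 0.043168 m
Layer 4: 1500 × 0.99×10⁻⁴ × 0.22 = 0.03267 m
Δh = 0.010191 + 0.03450 + 0.043168 + 0.03267 = 0.120529 m ≈ 121 mm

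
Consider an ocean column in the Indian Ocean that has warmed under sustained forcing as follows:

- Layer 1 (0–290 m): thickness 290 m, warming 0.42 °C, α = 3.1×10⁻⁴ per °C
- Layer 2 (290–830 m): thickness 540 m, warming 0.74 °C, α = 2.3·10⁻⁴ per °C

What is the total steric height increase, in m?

0.130 m of thermosteric rise

0–290 m: 290 × 0.42 × 3.1×10⁻⁴ = 0.037758 m
Layer 2: 0.74 × 540 × 2.3×10⁻⁴ = 0.091908 m
Δh = 0.037758 + 0.091908 = 0.129666 m ≈ 0.130 m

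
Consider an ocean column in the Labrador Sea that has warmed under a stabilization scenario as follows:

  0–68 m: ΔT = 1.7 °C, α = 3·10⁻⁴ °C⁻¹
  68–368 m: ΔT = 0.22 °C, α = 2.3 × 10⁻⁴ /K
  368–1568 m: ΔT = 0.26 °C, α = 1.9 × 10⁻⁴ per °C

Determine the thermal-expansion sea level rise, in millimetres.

0–68 m: 1.7 × 3×10⁻⁴ × 68 = 0.03468 m
Layer 2: 300 × 0.22 × 2.3×10⁻⁴ = 0.01518 m
1200 × 1.9×10⁻⁴ × 0.26 = 0.05928 m
Δh = 0.03468 + 0.01518 + 0.05928 = 0.10914 m

109 mm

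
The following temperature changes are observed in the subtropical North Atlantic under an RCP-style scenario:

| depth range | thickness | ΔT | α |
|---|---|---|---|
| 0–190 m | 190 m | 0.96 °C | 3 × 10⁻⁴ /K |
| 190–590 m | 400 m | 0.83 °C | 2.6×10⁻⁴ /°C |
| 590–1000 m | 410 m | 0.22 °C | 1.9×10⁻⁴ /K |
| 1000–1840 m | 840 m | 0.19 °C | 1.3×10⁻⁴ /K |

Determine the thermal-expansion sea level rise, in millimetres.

0–190 m: 190 × 3×10⁻⁴ × 0.96 = 0.05472 m
190–590 m: 0.83 × 400 × 2.6×10⁻⁴ = 0.08632 m
590–1000 m: 410 × 1.9×10⁻⁴ × 0.22 = 0.017138 m
0.19 × 840 × 1.3×10⁻⁴ = 0.020748 m
Δh = 0.05472 + 0.08632 + 0.017138 + 0.020748 = 0.178926 m

about 179 mm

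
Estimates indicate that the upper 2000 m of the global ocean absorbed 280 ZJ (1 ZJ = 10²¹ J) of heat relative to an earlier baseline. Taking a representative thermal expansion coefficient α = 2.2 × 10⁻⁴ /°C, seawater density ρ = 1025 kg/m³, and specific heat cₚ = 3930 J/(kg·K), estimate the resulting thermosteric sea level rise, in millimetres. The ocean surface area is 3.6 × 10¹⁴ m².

Per unit area: Q = 280×10²¹ / (3.6×10¹⁴) ≈ 7.778×10⁸ J/m²
Δh = αQ/(ρcₚ) = 2.2×10⁻⁴ × 7.778×10⁸ / (1025 × 3930) ≈ 0.042479 m

Δh = 42 mm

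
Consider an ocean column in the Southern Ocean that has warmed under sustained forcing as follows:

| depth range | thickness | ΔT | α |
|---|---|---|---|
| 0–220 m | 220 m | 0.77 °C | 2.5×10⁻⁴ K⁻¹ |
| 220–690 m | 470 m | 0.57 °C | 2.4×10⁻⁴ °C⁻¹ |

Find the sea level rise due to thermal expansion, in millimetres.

Layer 1: 2.5×10⁻⁴ × 220 × 0.77 = 0.04235 m
220–690 m: 2.4×10⁻⁴ × 470 × 0.57 = 0.064296 m
Δh = 0.04235 + 0.064296 = 0.106646 m ≈ 110 mm

110 mm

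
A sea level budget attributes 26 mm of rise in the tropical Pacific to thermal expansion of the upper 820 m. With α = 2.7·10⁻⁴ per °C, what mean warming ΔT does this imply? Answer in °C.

ΔT = Δh/(αH) = 0.026 / (2.7×10⁻⁴ × 820) ≈ 0.1174 °C

0.12 °C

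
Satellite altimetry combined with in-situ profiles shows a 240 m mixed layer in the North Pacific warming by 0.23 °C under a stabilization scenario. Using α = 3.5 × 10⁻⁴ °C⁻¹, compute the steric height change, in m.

Δh = αΔT·H = 3.5×10⁻⁴ × 0.23 × 240 = 0.01932 m

about 0.0193 m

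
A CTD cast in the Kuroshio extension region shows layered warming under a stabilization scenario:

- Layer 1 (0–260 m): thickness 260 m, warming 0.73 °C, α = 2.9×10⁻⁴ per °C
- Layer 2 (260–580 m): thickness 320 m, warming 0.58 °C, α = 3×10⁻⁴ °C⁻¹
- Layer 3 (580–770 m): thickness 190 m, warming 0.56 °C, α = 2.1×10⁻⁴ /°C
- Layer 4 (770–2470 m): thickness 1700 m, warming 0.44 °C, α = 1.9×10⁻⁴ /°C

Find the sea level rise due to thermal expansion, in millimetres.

2.9×10⁻⁴ × 0.73 × 260 = 0.055042 m
3×10⁻⁴ × 0.58 × 320 = 0.05568 m
Layer 3: 0.56 × 190 × 2.1×10⁻⁴ = 0.022344 m
1700 × 1.9×10⁻⁴ × 0.44 = 0.14212 m
Δh = 0.055042 + 0.05568 + 0.022344 + 0.14212 = 0.275186 m

about 280 mm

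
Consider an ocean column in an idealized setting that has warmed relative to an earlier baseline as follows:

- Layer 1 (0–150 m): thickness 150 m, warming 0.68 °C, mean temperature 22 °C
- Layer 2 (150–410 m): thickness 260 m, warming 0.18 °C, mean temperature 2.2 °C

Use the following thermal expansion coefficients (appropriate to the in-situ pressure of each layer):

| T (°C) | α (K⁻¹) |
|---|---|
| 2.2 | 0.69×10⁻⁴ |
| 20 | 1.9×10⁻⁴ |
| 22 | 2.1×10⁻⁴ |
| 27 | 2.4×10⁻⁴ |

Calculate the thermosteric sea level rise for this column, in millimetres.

Layer 1 at 22 °C → α = 2.1×10⁻⁴ K⁻¹
Layer 2 at 2.2 °C → α = 0.69×10⁻⁴ K⁻¹
Layer 1: 150 × 0.68 × 2.1×10⁻⁴ = 0.02142 m
150–410 m: 0.18 × 260 × 0.69×10⁻⁴ = 0.0032292 m
Δh = 0.02142 + 0.0032292 = 0.0246492 m

Δh ≈ 25 mm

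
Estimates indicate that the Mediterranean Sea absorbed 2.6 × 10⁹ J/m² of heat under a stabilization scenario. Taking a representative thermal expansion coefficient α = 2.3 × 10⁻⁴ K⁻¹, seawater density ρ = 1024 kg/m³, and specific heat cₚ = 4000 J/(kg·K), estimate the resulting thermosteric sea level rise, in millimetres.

146 mm

Δh = αQ/(ρcₚ) = 2.3×10⁻⁴ × 2.6×10⁹ / (1024 × 4000) ≈ 0.14600 m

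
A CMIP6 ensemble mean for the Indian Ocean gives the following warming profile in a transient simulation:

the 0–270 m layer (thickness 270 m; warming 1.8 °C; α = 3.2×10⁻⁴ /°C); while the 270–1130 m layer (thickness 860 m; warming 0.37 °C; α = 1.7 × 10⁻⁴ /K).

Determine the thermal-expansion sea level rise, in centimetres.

Layer 1: 1.8 × 270 × 3.2×10⁻⁴ = 0.15552 m
270–1130 m: 1.7×10⁻⁴ × 0.37 × 860 = 0.054094 m
Δh = 0.15552 + 0.054094 = 0.209614 m

21.0 cm of thermosteric rise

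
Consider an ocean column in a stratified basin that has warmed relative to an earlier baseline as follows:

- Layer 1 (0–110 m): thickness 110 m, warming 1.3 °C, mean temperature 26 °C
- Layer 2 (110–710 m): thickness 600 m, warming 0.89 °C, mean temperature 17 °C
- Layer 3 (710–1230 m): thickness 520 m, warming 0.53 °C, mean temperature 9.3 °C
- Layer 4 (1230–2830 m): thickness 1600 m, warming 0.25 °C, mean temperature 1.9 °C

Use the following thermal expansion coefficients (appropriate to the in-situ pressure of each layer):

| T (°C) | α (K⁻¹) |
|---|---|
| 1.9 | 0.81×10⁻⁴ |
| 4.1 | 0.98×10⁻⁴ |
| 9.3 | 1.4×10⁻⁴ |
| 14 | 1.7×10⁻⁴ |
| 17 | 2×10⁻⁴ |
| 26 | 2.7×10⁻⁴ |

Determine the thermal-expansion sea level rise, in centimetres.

Layer 1 at 26 °C → α = 2.7×10⁻⁴ K⁻¹
Layer 2 at 17 °C → α = 2×10⁻⁴ K⁻¹
Layer 3 at 9.3 °C → α = 1.4×10⁻⁴ K⁻¹
Layer 4 at 1.9 °C → α = 0.81×10⁻⁴ K⁻¹
0–110 m: 1.3 × 110 × 2.7×10⁻⁴ = 0.03861 m
Layer 2: 2×10⁻⁴ × 0.89 × 600 = 0.10680 m
710–1230 m: 520 × 1.4×10⁻⁴ × 0.53 = 0.038584 m
0.25 × 1600 × 0.81×10⁻⁴ = 0.03240 m
Δh = 0.03861 + 0.10680 + 0.038584 + 0.03240 = 0.216394 m ≈ 21.6 cm

21.6 cm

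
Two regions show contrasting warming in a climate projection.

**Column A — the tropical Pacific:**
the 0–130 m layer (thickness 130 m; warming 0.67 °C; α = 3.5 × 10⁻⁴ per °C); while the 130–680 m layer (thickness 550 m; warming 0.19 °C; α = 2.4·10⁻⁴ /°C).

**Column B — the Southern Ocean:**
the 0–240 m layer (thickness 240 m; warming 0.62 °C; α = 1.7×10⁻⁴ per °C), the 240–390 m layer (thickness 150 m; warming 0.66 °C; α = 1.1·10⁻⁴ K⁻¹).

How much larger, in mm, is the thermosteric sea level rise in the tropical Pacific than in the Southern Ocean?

A 0.67 × 130 × 3.5×10⁻⁴ = 0.030485 m
A 130–680 m: 0.19 × 550 × 2.4×10⁻⁴ = 0.02508 m
A total: 0.055565 m
B 0–240 m: 0.62 × 1.7×10⁻⁴ × 240 = 0.025296 m
B 240–390 m: 0.66 × 1.1×10⁻⁴ × 150 = 0.01089 m
B total: 0.036186 m
Difference: 0.055565 − 0.036186 = 0.019379 m

19 mm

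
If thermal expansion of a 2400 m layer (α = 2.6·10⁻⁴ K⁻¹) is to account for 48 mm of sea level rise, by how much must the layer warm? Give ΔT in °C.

about 0.077 °C

ΔT = Δh/(αH) = 0.048 / (2.6×10⁻⁴ × 2400) ≈ 0.07692 °C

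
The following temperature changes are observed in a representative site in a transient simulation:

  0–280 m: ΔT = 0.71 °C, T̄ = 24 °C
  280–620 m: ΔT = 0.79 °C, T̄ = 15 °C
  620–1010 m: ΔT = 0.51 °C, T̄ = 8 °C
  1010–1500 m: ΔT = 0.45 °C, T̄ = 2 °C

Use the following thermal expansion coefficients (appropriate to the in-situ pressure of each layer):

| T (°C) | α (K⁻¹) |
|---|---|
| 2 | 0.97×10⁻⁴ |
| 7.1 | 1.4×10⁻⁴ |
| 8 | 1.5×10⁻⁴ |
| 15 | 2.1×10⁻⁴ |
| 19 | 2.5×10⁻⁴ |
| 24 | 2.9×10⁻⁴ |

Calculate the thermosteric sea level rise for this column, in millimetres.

165 mm

Layer 1 at 24 °C → α = 2.9×10⁻⁴ K⁻¹
Layer 2 at 15 °C → α = 2.1×10⁻⁴ K⁻¹
Layer 3 at 8 °C → α = 1.5×10⁻⁴ K⁻¹
Layer 4 at 2 °C → α = 0.97×10⁻⁴ K⁻¹
280 × 2.9×10⁻⁴ × 0.71 = 0.057652 m
2.1×10⁻⁴ × 340 × 0.79 = 0.056406 m
0.51 × 1.5×10⁻⁴ × 390 = 0.029835 m
Layer 4: 0.45 × 0.97×10⁻⁴ × 490 = 0.0213885 m
Δh = 0.057652 + 0.056406 + 0.029835 + 0.0213885 = 0.1652815 m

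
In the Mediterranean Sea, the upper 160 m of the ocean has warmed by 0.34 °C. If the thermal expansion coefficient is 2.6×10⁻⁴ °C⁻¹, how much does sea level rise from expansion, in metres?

Δh = αΔT·H = 2.6×10⁻⁴ × 0.34 × 160 = 0.014144 m

Δh = 0.0141 m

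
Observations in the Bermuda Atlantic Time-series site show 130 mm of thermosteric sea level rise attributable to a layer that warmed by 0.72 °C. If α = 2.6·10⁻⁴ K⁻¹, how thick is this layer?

H ≈ 694 m

H = Δh/(αΔT) = 0.13 / (2.6×10⁻⁴ × 0.72) ≈ 694.4 m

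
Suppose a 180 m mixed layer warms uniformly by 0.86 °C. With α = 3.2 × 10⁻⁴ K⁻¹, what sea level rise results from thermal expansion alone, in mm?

Δh = 50 mm

Δh = αΔT·H = 3.2×10⁻⁴ × 0.86 × 180 = 0.049536 m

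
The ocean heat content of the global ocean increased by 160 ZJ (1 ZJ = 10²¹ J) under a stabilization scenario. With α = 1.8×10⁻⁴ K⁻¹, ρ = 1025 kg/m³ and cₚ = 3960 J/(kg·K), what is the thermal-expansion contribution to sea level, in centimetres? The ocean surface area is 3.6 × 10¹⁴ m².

about 1.97 cm

Per unit area: Q = 160×10²¹ / (3.6×10¹⁴) ≈ 4.444×10⁸ J/m²
Δh = αQ/(ρcₚ) = 1.8×10⁻⁴ × 4.444×10⁸ / (1025 × 3960) ≈ 0.019707 m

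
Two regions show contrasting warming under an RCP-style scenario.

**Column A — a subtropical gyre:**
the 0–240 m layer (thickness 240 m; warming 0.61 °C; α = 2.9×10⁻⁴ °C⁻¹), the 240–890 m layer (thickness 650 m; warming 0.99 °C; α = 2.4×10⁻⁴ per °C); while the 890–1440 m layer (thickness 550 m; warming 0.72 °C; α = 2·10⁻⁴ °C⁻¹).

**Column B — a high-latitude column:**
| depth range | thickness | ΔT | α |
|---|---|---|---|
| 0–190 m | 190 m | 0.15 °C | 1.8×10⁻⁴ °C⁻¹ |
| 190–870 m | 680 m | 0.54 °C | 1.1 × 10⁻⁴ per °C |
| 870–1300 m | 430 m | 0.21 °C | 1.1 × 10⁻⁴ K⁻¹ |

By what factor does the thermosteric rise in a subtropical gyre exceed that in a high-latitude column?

≈ 5.0×

A Layer 1: 0.61 × 2.9×10⁻⁴ × 240 = 0.042456 m
A Layer 2: 2.4×10⁻⁴ × 0.99 × 650 = 0.15444 m
A 2×10⁻⁴ × 0.72 × 550 = 0.07920 m
A total: 0.276096 m
B Layer 1: 0.15 × 190 × 1.8×10⁻⁴ = 0.00513 m
B 680 × 0.54 × 1.1×10⁻⁴ = 0.040392 m
B 0.21 × 1.1×10⁻⁴ × 430 = 0.009933 m
B total: 0.055455 m
Ratio: 0.276096 / 0.055455 ≈ 4.979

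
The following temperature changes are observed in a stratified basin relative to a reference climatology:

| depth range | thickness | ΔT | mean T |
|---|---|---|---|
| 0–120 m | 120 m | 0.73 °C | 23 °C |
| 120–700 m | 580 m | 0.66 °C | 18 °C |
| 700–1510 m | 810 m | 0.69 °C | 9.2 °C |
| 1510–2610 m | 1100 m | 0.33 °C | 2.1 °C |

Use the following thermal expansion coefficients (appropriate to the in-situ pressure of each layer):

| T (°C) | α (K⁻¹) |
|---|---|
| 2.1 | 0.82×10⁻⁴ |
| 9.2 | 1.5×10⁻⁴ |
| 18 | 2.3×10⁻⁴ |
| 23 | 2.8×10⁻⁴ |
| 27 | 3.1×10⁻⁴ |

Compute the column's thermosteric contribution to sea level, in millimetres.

about 226 mm

Layer 1 at 23 °C → α = 2.8×10⁻⁴ K⁻¹
Layer 2 at 18 °C → α = 2.3×10⁻⁴ K⁻¹
Layer 3 at 9.2 °C → α = 1.5×10⁻⁴ K⁻¹
Layer 4 at 2.1 °C → α = 0.82×10⁻⁴ K⁻¹
Layer 1: 0.73 × 2.8×10⁻⁴ × 120 = 0.024528 m
120–700 m: 580 × 0.66 × 2.3×10⁻⁴ = 0.088044 m
700–1510 m: 1.5×10⁻⁴ × 810 × 0.69 = 0.083835 m
Layer 4: 0.82×10⁻⁴ × 1100 × 0.33 = 0.029766 m
Δh = 0.024528 + 0.088044 + 0.083835 + 0.029766 = 0.226173 m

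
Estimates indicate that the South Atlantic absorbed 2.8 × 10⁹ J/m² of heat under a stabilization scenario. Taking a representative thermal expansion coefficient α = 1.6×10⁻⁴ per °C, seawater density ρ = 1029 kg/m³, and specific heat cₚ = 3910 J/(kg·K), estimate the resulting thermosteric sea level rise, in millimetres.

Δh = 111 mm

Δh = αQ/(ρcₚ) = 1.6×10⁻⁴ × 2.8×10⁹ / (1029 × 3910) ≈ 0.11135 m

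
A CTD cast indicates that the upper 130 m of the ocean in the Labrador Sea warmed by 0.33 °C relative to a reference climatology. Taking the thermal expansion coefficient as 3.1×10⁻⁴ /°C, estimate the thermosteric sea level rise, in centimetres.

Δh = αΔT·H = 3.1×10⁻⁴ × 0.33 × 130 = 0.013299 m

1.33 cm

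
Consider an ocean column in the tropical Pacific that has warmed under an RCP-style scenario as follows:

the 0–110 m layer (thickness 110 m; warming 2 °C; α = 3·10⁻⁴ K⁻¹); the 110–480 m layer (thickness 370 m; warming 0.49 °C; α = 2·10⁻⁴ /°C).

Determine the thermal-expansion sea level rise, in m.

0–110 m: 3×10⁻⁴ × 110 × 2 = 0.06600 m
110–480 m: 0.49 × 370 × 2×10⁻⁴ = 0.03626 m
Δh = 0.06600 + 0.03626 = 0.10226 m ≈ 0.102 m

0.102 m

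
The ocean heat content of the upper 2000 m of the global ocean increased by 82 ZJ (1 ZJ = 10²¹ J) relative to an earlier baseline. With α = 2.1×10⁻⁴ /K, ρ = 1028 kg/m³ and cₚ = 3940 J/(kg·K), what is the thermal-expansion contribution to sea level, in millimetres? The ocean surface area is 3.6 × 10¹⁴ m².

Per unit area: Q = 82×10²¹ / (3.6×10¹⁴) ≈ 2.278×10⁸ J/m²
Δh = αQ/(ρcₚ) = 2.1×10⁻⁴ × 2.278×10⁸ / (1028 × 3940) ≈ 0.011811 m

Δh ≈ 11.8 mm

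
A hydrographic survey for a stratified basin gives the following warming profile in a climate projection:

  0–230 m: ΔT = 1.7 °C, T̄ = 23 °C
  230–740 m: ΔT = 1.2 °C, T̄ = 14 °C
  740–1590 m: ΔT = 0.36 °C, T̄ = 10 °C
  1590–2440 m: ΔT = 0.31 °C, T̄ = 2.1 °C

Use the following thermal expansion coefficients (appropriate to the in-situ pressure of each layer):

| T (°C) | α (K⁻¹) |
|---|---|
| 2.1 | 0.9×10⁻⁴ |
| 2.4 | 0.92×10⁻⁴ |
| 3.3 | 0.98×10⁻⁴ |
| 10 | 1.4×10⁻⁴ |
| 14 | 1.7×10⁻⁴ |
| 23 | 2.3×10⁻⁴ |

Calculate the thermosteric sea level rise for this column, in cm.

Layer 1 at 23 °C → α = 2.3×10⁻⁴ K⁻¹
Layer 2 at 14 °C → α = 1.7×10⁻⁴ K⁻¹
Layer 3 at 10 °C → α = 1.4×10⁻⁴ K⁻¹
Layer 4 at 2.1 °C → α = 0.9×10⁻⁴ K⁻¹
Layer 1: 2.3×10⁻⁴ × 1.7 × 230 = 0.08993 m
Layer 2: 510 × 1.7×10⁻⁴ × 1.2 = 0.10404 m
850 × 1.4×10⁻⁴ × 0.36 = 0.04284 m
Layer 4: 0.9×10⁻⁴ × 850 × 0.31 = 0.023715 m
Δh = 0.08993 + 0.10404 + 0.04284 + 0.023715 = 0.260525 m ≈ 26 cm

26 cm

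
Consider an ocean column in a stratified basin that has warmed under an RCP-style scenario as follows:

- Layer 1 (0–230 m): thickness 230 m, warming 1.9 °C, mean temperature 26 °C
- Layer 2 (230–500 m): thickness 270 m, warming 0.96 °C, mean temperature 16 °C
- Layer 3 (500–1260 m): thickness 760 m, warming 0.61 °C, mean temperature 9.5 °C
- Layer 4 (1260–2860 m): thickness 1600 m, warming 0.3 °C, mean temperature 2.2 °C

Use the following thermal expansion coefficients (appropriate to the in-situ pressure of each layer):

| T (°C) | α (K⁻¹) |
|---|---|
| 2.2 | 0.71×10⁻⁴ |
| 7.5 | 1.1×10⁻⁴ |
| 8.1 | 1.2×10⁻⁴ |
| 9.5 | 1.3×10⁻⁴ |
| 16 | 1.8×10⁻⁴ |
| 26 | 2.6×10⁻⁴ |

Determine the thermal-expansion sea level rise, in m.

Layer 1 at 26 °C → α = 2.6×10⁻⁴ K⁻¹
Layer 2 at 16 °C → α = 1.8×10⁻⁴ K⁻¹
Layer 3 at 9.5 °C → α = 1.3×10⁻⁴ K⁻¹
Layer 4 at 2.2 °C → α = 0.71×10⁻⁴ K⁻¹
2.6×10⁻⁴ × 230 × 1.9 = 0.11362 m
1.8×10⁻⁴ × 0.96 × 270 = 0.046656 m
Layer 3: 0.61 × 1.3×10⁻⁴ × 760 = 0.060268 m
Layer 4: 1600 × 0.3 × 0.71×10⁻⁴ = 0.03408 m
Δh = 0.11362 + 0.046656 + 0.060268 + 0.03408 = 0.254624 m

0.25 m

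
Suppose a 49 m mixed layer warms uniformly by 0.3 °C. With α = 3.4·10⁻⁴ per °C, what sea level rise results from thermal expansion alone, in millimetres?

Δh = 5.00 mm

Δh = αΔT·H = 3.4×10⁻⁴ × 0.3 × 49 = 0.004998 m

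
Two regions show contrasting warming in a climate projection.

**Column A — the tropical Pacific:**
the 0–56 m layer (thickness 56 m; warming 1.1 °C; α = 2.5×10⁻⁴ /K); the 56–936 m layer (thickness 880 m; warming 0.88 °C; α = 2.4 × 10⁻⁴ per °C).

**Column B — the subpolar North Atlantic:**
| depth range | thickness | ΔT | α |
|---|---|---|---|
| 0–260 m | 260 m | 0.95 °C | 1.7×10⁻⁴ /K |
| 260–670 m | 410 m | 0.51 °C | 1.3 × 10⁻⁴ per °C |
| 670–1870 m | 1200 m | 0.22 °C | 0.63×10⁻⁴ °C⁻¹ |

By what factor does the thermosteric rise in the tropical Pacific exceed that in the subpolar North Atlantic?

≈ 2.35×

A 0–56 m: 56 × 2.5×10⁻⁴ × 1.1 = 0.01540 m
A Layer 2: 0.88 × 880 × 2.4×10⁻⁴ = 0.185856 m
A total: 0.201256 m
B Layer 1: 0.95 × 260 × 1.7×10⁻⁴ = 0.04199 m
B 260–670 m: 1.3×10⁻⁴ × 410 × 0.51 = 0.027183 m
B Layer 3: 0.22 × 0.63×10⁻⁴ × 1200 = 0.016632 m
B total: 0.085805 m
Ratio: 0.201256 / 0.085805 ≈ 2.346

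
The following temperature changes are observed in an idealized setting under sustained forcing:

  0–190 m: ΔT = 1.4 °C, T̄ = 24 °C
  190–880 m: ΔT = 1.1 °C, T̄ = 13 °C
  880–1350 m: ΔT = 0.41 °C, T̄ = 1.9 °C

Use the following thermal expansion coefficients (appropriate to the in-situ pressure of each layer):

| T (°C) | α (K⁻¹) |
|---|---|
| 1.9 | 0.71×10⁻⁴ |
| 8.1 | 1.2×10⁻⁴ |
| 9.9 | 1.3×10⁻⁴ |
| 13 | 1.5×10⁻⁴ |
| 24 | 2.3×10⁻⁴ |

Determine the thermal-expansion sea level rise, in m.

0.189 m of thermosteric rise

Layer 1 at 24 °C → α = 2.3×10⁻⁴ K⁻¹
Layer 2 at 13 °C → α = 1.5×10⁻⁴ K⁻¹
Layer 3 at 1.9 °C → α = 0.71×10⁻⁴ K⁻¹
2.3×10⁻⁴ × 190 × 1.4 = 0.06118 m
690 × 1.1 × 1.5×10⁻⁴ = 0.11385 m
0.41 × 0.71×10⁻⁴ × 470 = 0.0136817 m
Δh = 0.06118 + 0.11385 + 0.0136817 = 0.1887117 m ≈ 0.189 m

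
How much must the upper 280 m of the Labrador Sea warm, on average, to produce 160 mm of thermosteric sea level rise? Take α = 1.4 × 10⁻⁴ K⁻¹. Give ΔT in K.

4.1 K

ΔT = Δh/(αH) = 0.16 / (1.4×10⁻⁴ × 280) ≈ 4.082 K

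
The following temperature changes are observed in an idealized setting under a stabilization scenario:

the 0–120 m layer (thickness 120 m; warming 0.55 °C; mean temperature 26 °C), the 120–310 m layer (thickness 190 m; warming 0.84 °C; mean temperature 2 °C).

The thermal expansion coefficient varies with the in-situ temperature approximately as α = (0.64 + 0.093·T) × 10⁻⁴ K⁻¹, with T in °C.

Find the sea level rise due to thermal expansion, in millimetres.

Layer 1: α = (0.64 + 0.093×26)×10⁻⁴ = 3.058×10⁻⁴ K⁻¹
Layer 2: α = (0.64 + 0.093×2)×10⁻⁴ = 0.826×10⁻⁴ K⁻¹
0–120 m: 0.55 × 120 × 3.058×10⁻⁴ = 0.0201828 m
120–310 m: 0.826×10⁻⁴ × 0.84 × 190 = 0.01318296 m
Δh = 0.0201828 + 0.01318296 = 0.03336576 m

about 33.4 mm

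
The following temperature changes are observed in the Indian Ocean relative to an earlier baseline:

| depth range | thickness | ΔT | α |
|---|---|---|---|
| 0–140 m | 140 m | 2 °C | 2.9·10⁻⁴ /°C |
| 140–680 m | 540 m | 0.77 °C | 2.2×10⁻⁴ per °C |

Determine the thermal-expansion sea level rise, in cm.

about 17.3 cm

0–140 m: 2 × 140 × 2.9×10⁻⁴ = 0.08120 m
Layer 2: 2.2×10⁻⁴ × 540 × 0.77 = 0.091476 m
Δh = 0.08120 + 0.091476 = 0.172676 m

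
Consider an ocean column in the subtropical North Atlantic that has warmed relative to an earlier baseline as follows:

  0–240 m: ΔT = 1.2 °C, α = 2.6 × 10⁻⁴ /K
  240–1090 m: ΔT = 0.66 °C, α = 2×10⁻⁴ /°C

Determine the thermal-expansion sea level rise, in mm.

0–240 m: 240 × 2.6×10⁻⁴ × 1.2 = 0.07488 m
850 × 0.66 × 2×10⁻⁴ = 0.11220 m
Δh = 0.07488 + 0.11220 = 0.18708 m

Δh = 190 mm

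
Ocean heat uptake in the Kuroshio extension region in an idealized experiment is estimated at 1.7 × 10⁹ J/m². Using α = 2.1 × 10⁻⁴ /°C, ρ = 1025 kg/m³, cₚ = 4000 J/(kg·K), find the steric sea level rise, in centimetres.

Δh = αQ/(ρcₚ) = 2.1×10⁻⁴ × 1.7×10⁹ / (1025 × 4000) ≈ 0.087073 m

8.7 cm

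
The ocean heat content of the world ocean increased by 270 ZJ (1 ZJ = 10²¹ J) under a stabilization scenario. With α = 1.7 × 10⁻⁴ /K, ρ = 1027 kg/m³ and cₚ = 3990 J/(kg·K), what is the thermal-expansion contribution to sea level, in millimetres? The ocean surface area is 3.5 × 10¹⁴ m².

Per unit area: Q = 270×10²¹ / (3.5×10¹⁴) ≈ 7.714×10⁸ J/m²
Δh = αQ/(ρcₚ) = 1.7×10⁻⁴ × 7.714×10⁸ / (1027 × 3990) ≈ 0.032003 m

32 mm of thermosteric rise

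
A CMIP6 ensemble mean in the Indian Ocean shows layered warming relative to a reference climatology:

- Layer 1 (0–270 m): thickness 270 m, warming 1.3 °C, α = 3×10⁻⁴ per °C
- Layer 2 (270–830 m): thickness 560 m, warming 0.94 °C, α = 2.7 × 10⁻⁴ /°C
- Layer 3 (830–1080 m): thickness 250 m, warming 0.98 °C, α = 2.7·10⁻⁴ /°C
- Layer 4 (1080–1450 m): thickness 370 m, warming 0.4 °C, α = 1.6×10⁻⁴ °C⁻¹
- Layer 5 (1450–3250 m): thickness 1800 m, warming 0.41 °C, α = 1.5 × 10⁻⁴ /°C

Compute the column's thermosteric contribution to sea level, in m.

about 0.45 m

Layer 1: 270 × 1.3 × 3×10⁻⁴ = 0.10530 m
Layer 2: 560 × 0.94 × 2.7×10⁻⁴ = 0.142128 m
Layer 3: 2.7×10⁻⁴ × 250 × 0.98 = 0.06615 m
1080–1450 m: 1.6×10⁻⁴ × 0.4 × 370 = 0.02368 m
1450–3250 m: 1.5×10⁻⁴ × 1800 × 0.41 = 0.11070 m
Δh = 0.10530 + 0.142128 + 0.06615 + 0.02368 + 0.11070 = 0.447958 m ≈ 0.45 m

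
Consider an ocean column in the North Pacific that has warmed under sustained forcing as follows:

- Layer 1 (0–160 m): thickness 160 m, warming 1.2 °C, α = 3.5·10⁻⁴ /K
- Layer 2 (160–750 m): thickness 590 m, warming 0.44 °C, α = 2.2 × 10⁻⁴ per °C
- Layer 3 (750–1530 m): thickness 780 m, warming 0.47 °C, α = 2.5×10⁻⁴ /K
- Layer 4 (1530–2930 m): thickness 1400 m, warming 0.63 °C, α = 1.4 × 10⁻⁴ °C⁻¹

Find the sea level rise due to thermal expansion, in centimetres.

Layer 1: 160 × 1.2 × 3.5×10⁻⁴ = 0.06720 m
590 × 0.44 × 2.2×10⁻⁴ = 0.057112 m
0.47 × 2.5×10⁻⁴ × 780 = 0.09165 m
1530–2930 m: 0.63 × 1400 × 1.4×10⁻⁴ = 0.12348 m
Δh = 0.06720 + 0.057112 + 0.09165 + 0.12348 = 0.339442 m

34 cm of thermosteric rise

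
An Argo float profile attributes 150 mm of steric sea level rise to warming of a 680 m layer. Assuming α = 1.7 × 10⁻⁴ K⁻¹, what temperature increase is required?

about 1.30 °C

ΔT = Δh/(αH) = 0.15 / (1.7×10⁻⁴ × 680) ≈ 1.298 °C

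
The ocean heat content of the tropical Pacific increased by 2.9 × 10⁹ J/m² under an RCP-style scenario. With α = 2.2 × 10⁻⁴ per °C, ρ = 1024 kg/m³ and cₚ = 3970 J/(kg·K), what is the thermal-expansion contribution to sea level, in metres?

Δh = αQ/(ρcₚ) = 2.2×10⁻⁴ × 2.9×10⁹ / (1024 × 3970) ≈ 0.15694 m

0.157 m of thermosteric rise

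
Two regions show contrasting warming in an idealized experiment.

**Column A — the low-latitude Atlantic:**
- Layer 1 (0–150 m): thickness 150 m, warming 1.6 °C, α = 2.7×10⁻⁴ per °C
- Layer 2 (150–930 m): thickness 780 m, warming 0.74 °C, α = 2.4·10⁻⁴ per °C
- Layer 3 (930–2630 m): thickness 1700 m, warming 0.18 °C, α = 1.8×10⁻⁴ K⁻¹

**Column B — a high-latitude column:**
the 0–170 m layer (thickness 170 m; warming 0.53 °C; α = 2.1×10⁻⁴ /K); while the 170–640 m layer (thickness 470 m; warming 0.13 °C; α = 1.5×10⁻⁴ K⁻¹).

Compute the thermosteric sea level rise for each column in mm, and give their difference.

A Layer 1: 1.6 × 2.7×10⁻⁴ × 150 = 0.06480 m
A 2.4×10⁻⁴ × 0.74 × 780 = 0.138528 m
A 1.8×10⁻⁴ × 1700 × 0.18 = 0.05508 m
A total: 0.258408 m
B 170 × 0.53 × 2.1×10⁻⁴ = 0.018921 m
B Layer 2: 0.13 × 470 × 1.5×10⁻⁴ = 0.009165 m
B total: 0.028086 m
Difference: 0.258408 − 0.028086 = 0.230322 m

A: 260 mm; B: 28 mm; difference 230 mm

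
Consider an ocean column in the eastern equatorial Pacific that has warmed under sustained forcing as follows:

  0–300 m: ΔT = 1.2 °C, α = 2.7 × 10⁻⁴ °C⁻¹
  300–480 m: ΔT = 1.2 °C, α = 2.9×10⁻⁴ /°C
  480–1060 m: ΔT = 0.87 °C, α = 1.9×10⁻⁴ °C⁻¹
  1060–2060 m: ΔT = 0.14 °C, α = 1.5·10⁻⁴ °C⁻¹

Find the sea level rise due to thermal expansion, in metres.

1.2 × 2.7×10⁻⁴ × 300 = 0.09720 m
Layer 2: 1.2 × 2.9×10⁻⁴ × 180 = 0.06264 m
Layer 3: 580 × 0.87 × 1.9×10⁻⁴ = 0.095874 m
1060–2060 m: 1.5×10⁻⁴ × 1000 × 0.14 = 0.02100 m
Δh = 0.09720 + 0.06264 + 0.095874 + 0.02100 = 0.276714 m

Δh = 0.28 m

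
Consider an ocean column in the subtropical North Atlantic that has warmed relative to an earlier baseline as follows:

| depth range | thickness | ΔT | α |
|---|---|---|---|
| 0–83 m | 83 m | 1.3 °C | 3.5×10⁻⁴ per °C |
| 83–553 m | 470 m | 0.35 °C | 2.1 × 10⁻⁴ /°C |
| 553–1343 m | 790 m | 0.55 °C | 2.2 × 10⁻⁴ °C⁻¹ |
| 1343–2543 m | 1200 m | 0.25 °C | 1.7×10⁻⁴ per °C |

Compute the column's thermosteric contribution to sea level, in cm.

0–83 m: 1.3 × 83 × 3.5×10⁻⁴ = 0.037765 m
83–553 m: 470 × 2.1×10⁻⁴ × 0.35 = 0.034545 m
Layer 3: 790 × 2.2×10⁻⁴ × 0.55 = 0.09559 m
1.7×10⁻⁴ × 0.25 × 1200 = 0.05100 m
Δh = 0.037765 + 0.034545 + 0.09559 + 0.05100 = 0.21890 m

21.9 cm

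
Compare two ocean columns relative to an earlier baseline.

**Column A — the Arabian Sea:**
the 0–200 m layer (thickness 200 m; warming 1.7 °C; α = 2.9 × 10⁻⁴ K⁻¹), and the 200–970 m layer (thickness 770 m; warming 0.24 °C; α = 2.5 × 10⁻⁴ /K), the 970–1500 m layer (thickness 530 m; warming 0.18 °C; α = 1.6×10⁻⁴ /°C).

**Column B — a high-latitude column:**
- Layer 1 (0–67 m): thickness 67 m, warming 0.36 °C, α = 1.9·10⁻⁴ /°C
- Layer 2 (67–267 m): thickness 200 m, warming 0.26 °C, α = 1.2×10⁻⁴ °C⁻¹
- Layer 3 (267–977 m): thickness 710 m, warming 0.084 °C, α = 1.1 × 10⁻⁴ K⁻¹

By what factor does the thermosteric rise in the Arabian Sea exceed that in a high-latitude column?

a factor of 9.21

A Layer 1: 200 × 2.9×10⁻⁴ × 1.7 = 0.09860 m
A 200–970 m: 0.24 × 2.5×10⁻⁴ × 770 = 0.04620 m
A 970–1500 m: 0.18 × 1.6×10⁻⁴ × 530 = 0.015264 m
A total: 0.160064 m
B 0.36 × 67 × 1.9×10⁻⁴ = 0.0045828 m
B 200 × 1.2×10⁻⁴ × 0.26 = 0.00624 m
B 267–977 m: 1.1×10⁻⁴ × 710 × 0.084 = 0.0065604 m
B total: 0.0173832 m
Ratio: 0.160064 / 0.0173832 ≈ 9.208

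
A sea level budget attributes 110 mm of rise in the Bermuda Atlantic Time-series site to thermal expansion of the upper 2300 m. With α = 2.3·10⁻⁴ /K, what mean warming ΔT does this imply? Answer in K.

ΔT = Δh/(αH) = 0.11 / (2.3×10⁻⁴ × 2300) ≈ 0.2079 K

0.208 K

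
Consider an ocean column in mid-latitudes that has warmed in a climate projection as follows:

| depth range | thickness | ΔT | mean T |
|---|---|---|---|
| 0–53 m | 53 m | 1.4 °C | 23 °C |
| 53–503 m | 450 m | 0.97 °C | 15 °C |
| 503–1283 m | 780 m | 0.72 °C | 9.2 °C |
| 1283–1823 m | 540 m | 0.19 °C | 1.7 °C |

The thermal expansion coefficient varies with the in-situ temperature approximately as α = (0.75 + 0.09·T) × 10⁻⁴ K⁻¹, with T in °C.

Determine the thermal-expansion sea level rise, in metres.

0.21 m of thermosteric rise

Layer 1: α = (0.75 + 0.09×23)×10⁻⁴ = 2.82×10⁻⁴ K⁻¹
Layer 2: α = (0.75 + 0.09×15)×10⁻⁴ = 2.1×10⁻⁴ K⁻¹
Layer 3: α = (0.75 + 0.09×9.2)×10⁻⁴ = 1.578×10⁻⁴ K⁻¹
Layer 4: α = (0.75 + 0.09×1.7)×10⁻⁴ = 0.903×10⁻⁴ K⁻¹
Layer 1: 2.82×10⁻⁴ × 53 × 1.4 = 0.0209244 m
53–503 m: 0.97 × 2.1×10⁻⁴ × 450 = 0.091665 m
503–1283 m: 780 × 0.72 × 1.578×10⁻⁴ = 0.08862048 m
1283–1823 m: 0.903×10⁻⁴ × 0.19 × 540 = 0.00926478 m
Δh = 0.0209244 + 0.091665 + 0.08862048 + 0.00926478 = 0.21047466 m ≈ 0.21 m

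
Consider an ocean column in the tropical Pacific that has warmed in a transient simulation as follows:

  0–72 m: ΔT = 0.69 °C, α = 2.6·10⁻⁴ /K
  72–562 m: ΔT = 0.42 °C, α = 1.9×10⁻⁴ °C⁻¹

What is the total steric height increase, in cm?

Δh ≈ 5.20 cm

Layer 1: 72 × 2.6×10⁻⁴ × 0.69 = 0.0129168 m
490 × 0.42 × 1.9×10⁻⁴ = 0.039102 m
Δh = 0.0129168 + 0.039102 = 0.0520188 m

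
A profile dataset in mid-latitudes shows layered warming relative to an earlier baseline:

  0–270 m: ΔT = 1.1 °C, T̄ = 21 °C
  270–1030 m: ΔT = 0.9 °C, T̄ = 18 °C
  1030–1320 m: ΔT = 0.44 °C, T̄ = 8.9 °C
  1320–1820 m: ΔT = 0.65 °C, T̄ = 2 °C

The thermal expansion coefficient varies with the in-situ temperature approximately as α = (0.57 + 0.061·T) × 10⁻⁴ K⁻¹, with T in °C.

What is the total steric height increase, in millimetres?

Layer 1: α = (0.57 + 0.061×21)×10⁻⁴ = 1.851×10⁻⁴ K⁻¹
Layer 2: α = (0.57 + 0.061×18)×10⁻⁴ = 1.668×10⁻⁴ K⁻¹
Layer 3: α = (0.57 + 0.061×8.9)×10⁻⁴ = 1.1129×10⁻⁴ K⁻¹
Layer 4: α = (0.57 + 0.061×2)×10⁻⁴ = 0.692×10⁻⁴ K⁻¹
0–270 m: 1.1 × 270 × 1.851×10⁻⁴ = 0.0549747 m
0.9 × 1.668×10⁻⁴ × 760 = 0.1140912 m
1030–1320 m: 0.44 × 1.1129×10⁻⁴ × 290 = 0.014200604 m
Layer 4: 500 × 0.65 × 0.692×10⁻⁴ = 0.02249 m
Δh = 0.0549747 + 0.1140912 + 0.014200604 + 0.02249 = 0.205756504 m ≈ 206 mm

206 mm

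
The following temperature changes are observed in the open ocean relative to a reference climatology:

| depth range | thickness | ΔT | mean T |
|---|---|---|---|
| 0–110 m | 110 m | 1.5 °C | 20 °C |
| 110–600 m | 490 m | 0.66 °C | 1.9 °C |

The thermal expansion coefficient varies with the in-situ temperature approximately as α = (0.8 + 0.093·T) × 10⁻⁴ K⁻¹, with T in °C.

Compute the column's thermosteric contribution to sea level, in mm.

Layer 1: α = (0.8 + 0.093×20)×10⁻⁴ = 2.66×10⁻⁴ K⁻¹
Layer 2: α = (0.8 + 0.093×1.9)×10⁻⁴ = 0.9767×10⁻⁴ K⁻¹
1.5 × 2.66×10⁻⁴ × 110 = 0.04389 m
110–600 m: 490 × 0.66 × 0.9767×10⁻⁴ = 0.031586478 m
Δh = 0.04389 + 0.031586478 = 0.075476478 m ≈ 75.5 mm

Δh = 75.5 mm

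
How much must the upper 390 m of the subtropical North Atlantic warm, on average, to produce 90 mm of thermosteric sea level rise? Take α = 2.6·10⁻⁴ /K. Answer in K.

about 0.888 K

ΔT = Δh/(αH) = 0.09 / (2.6×10⁻⁴ × 390) ≈ 0.8876 K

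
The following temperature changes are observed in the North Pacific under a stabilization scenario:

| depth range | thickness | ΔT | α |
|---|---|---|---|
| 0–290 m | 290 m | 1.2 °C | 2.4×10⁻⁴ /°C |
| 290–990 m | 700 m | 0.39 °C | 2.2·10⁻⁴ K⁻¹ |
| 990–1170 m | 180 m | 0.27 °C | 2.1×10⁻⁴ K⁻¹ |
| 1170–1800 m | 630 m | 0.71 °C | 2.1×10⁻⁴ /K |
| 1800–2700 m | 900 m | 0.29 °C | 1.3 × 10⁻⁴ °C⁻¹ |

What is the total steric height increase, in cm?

Δh = 28.2 cm

Layer 1: 290 × 2.4×10⁻⁴ × 1.2 = 0.08352 m
0.39 × 700 × 2.2×10⁻⁴ = 0.06006 m
990–1170 m: 2.1×10⁻⁴ × 180 × 0.27 = 0.010206 m
1170–1800 m: 2.1×10⁻⁴ × 0.71 × 630 = 0.093933 m
Layer 5: 1.3×10⁻⁴ × 0.29 × 900 = 0.03393 m
Δh = 0.08352 + 0.06006 + 0.010206 + 0.093933 + 0.03393 = 0.281649 m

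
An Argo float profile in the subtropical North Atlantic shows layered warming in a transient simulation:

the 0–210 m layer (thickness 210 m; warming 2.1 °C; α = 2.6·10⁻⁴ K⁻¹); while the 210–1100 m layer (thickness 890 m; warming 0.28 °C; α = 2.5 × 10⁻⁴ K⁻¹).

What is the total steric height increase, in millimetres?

Δh = 177 mm

0–210 m: 210 × 2.1 × 2.6×10⁻⁴ = 0.11466 m
0.28 × 2.5×10⁻⁴ × 890 = 0.06230 m
Δh = 0.11466 + 0.06230 = 0.17696 m ≈ 177 mm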